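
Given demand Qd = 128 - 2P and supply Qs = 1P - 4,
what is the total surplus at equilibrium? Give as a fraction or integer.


Find equilibrium: 128 - 2P = 1P - 4
128 + 4 = 3P
P* = 132/3 = 44
Q* = 1*44 - 4 = 40
Inverse demand: P = 64 - Q/2, so P_max = 64
Inverse supply: P = 4 + Q/1, so P_min = 4
CS = (1/2) * 40 * (64 - 44) = 400
PS = (1/2) * 40 * (44 - 4) = 800
TS = CS + PS = 400 + 800 = 1200

1200


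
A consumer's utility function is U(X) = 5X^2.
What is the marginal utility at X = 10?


MU = dU/dX = 5*2*X^(2-1)
MU = 10*X^1
At X = 10:
MU = 10 * 10^1
MU = 10 * 10 = 100

100


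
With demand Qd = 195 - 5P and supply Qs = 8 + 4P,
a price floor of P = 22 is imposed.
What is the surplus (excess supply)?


At P = 22:
Qd = 195 - 5*22 = 85
Qs = 8 + 4*22 = 96
Surplus = Qs - Qd = 96 - 85 = 11

11


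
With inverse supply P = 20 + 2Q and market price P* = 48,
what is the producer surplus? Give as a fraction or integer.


Minimum supply price (at Q=0): P_min = 20
Quantity supplied at P* = 48:
Q* = (48 - 20)/2 = 14
PS = (1/2) * Q* * (P* - P_min)
PS = (1/2) * 14 * (48 - 20)
PS = (1/2) * 14 * 28 = 196

196


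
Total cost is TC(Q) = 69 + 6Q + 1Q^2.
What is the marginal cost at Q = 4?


MC = dTC/dQ = 6 + 2*1*Q
At Q = 4:
MC = 6 + 2*4
MC = 6 + 8 = 14

14


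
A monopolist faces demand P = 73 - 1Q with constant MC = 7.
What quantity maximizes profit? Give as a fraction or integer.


TR = P*Q = (73 - 1Q)Q = 73Q - 1Q^2
MR = dTR/dQ = 73 - 2Q
Set MR = MC:
73 - 2Q = 7
66 = 2Q
Q* = 66/2 = 33

33


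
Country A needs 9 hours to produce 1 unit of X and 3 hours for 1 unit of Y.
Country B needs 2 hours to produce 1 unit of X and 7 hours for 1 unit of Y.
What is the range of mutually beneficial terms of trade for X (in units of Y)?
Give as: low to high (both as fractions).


Opportunity cost of X for Country A = hours_X / hours_Y = 9/3 = 3 units of Y
Opportunity cost of X for Country B = hours_X / hours_Y = 2/7 = 2/7 units of Y
Terms of trade must be between the two opportunity costs.
Range: 2/7 to 3

2/7 to 3


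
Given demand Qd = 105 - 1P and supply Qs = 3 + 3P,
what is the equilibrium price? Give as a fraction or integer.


At equilibrium, Qd = Qs.
105 - 1P = 3 + 3P
105 - 3 = 1P + 3P
102 = 4P
P* = 102/4 = 51/2

51/2


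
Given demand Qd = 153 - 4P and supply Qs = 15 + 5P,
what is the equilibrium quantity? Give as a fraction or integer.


First find equilibrium price:
153 - 4P = 15 + 5P
P* = 138/9 = 46/3
Then substitute into demand:
Q* = 153 - 4 * 46/3 = 275/3

275/3


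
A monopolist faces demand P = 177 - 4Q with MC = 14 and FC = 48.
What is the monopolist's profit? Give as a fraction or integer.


MR = MC: 177 - 8Q = 14
Q* = 163/8
P* = 177 - 4*163/8 = 191/2
Profit = (P* - MC)*Q* - FC
= (191/2 - 14)*163/8 - 48
= 163/2*163/8 - 48
= 26569/16 - 48 = 25801/16

25801/16


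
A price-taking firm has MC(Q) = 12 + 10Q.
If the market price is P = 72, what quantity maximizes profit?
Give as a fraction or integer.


In perfect competition, profit is maximized where P = MC.
72 = 12 + 10Q
60 = 10Q
Q* = 60/10 = 6

6


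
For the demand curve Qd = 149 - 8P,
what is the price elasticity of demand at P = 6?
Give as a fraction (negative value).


dQ/dP = -8
At P = 6: Q = 149 - 8*6 = 101
E = (dQ/dP)(P/Q) = (-8)(6/101) = -48/101

-48/101


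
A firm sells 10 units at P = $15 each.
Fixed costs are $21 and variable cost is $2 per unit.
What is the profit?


Total Revenue = P * Q = 15 * 10 = $150
Total Cost = FC + VC*Q = 21 + 2*10 = $41
Profit = TR - TC = 150 - 41 = $109

$109


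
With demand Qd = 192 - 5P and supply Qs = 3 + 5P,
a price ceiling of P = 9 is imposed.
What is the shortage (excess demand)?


At P = 9:
Qd = 192 - 5*9 = 147
Qs = 3 + 5*9 = 48
Shortage = Qd - Qs = 147 - 48 = 99

99


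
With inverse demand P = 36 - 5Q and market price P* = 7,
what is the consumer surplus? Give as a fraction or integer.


Maximum willingness to pay (at Q=0): P_max = 36
Quantity demanded at P* = 7:
Q* = (36 - 7)/5 = 29/5
CS = (1/2) * Q* * (P_max - P*)
CS = (1/2) * 29/5 * (36 - 7)
CS = (1/2) * 29/5 * 29 = 841/10

841/10


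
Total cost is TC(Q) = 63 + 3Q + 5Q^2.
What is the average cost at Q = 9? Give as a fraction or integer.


TC(9) = 63 + 3*9 + 5*9^2
TC(9) = 63 + 27 + 405 = 495
AC = TC/Q = 495/9 = 55

55


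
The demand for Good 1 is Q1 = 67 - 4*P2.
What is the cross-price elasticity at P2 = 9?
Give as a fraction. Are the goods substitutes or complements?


dQ1/dP2 = -4
At P2 = 9: Q1 = 67 - 4*9 = 31
Exy = (dQ1/dP2)(P2/Q1) = -4 * 9 / 31 = -36/31
Since Exy < 0, the goods are complements.

-36/31 (complements)


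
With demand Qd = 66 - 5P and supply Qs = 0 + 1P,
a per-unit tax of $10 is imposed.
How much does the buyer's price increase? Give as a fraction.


With a per-unit tax, the buyer's price increase depends on relative slopes.
Supply slope: d = 1, Demand slope: b = 5
Buyer's price increase = d * tax / (b + d)
= 1 * 10 / (5 + 1)
= 10 / 6 = 5/3

5/3


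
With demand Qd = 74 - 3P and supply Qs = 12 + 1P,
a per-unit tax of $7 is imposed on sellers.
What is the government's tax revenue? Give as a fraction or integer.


With tax on sellers, new supply: Qs' = 12 + 1(P - 7)
= 5 + 1P
New equilibrium quantity:
Q_new = 89/4
Tax revenue = tax * Q_new = 7 * 89/4 = 623/4

623/4


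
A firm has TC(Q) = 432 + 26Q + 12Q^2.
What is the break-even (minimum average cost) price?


AC(Q) = 432/Q + 26 + 12Q
To minimize: dAC/dQ = -432/Q^2 + 12 = 0
Q^2 = 432/12 = 36
Q* = 6
Min AC = 432/6 + 26 + 12*6
Min AC = 72 + 26 + 72 = 170

170


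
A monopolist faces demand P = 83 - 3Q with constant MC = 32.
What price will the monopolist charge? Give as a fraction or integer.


MR = 83 - 6Q
Set MR = MC: 83 - 6Q = 32
Q* = 17/2
Substitute into demand:
P* = 83 - 3*17/2 = 115/2

115/2


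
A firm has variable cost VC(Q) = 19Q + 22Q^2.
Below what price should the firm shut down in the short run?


AVC(Q) = VC(Q)/Q = 19 + 22Q
AVC is increasing in Q, so minimum AVC is at Q -> 0+.
Min AVC = 19
The firm should shut down if P < 19.

19


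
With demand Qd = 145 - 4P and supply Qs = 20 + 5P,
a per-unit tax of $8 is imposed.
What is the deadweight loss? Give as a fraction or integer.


Pre-tax equilibrium quantity: Q* = 805/9
Post-tax equilibrium quantity: Q_tax = 215/3
Reduction in quantity: Q* - Q_tax = 160/9
DWL = (1/2) * tax * (Q* - Q_tax)
DWL = (1/2) * 8 * 160/9 = 640/9

640/9


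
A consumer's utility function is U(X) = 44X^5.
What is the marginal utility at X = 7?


MU = dU/dX = 44*5*X^(5-1)
MU = 220*X^4
At X = 7:
MU = 220 * 7^4
MU = 220 * 2401 = 528220

528220


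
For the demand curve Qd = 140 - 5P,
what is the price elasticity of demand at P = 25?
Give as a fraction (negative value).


dQ/dP = -5
At P = 25: Q = 140 - 5*25 = 15
E = (dQ/dP)(P/Q) = (-5)(25/15) = -25/3

-25/3


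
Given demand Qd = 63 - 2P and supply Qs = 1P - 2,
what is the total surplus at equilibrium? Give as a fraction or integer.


Find equilibrium: 63 - 2P = 1P - 2
63 + 2 = 3P
P* = 65/3 = 65/3
Q* = 1*65/3 - 2 = 59/3
Inverse demand: P = 63/2 - Q/2, so P_max = 63/2
Inverse supply: P = 2 + Q/1, so P_min = 2
CS = (1/2) * 59/3 * (63/2 - 65/3) = 3481/36
PS = (1/2) * 59/3 * (65/3 - 2) = 3481/18
TS = CS + PS = 3481/36 + 3481/18 = 3481/12

3481/12


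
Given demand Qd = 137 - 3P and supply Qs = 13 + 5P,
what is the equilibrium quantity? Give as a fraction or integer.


First find equilibrium price:
137 - 3P = 13 + 5P
P* = 124/8 = 31/2
Then substitute into demand:
Q* = 137 - 3 * 31/2 = 181/2

181/2


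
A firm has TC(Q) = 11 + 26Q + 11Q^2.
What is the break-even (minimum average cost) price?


AC(Q) = 11/Q + 26 + 11Q
To minimize: dAC/dQ = -11/Q^2 + 11 = 0
Q^2 = 11/11 = 1
Q* = 1
Min AC = 11/1 + 26 + 11*1
Min AC = 11 + 26 + 11 = 48

48


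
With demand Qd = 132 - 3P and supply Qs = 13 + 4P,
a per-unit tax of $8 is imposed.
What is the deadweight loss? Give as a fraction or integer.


Pre-tax equilibrium quantity: Q* = 81
Post-tax equilibrium quantity: Q_tax = 471/7
Reduction in quantity: Q* - Q_tax = 96/7
DWL = (1/2) * tax * (Q* - Q_tax)
DWL = (1/2) * 8 * 96/7 = 384/7

384/7


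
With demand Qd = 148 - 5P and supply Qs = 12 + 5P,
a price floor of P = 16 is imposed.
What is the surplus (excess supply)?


At P = 16:
Qd = 148 - 5*16 = 68
Qs = 12 + 5*16 = 92
Surplus = Qs - Qd = 92 - 68 = 24

24


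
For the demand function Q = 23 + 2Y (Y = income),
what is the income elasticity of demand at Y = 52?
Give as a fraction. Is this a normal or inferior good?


dQ/dY = 2
At Y = 52: Q = 23 + 2*52 = 127
Ey = (dQ/dY)(Y/Q) = 2 * 52 / 127 = 104/127
Since Ey > 0, this is a normal good.

104/127 (normal good)


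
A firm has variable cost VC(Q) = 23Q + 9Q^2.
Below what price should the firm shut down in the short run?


AVC(Q) = VC(Q)/Q = 23 + 9Q
AVC is increasing in Q, so minimum AVC is at Q -> 0+.
Min AVC = 23
The firm should shut down if P < 23.

23


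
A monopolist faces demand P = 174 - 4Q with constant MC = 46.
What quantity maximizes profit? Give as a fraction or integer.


TR = P*Q = (174 - 4Q)Q = 174Q - 4Q^2
MR = dTR/dQ = 174 - 8Q
Set MR = MC:
174 - 8Q = 46
128 = 8Q
Q* = 128/8 = 16

16


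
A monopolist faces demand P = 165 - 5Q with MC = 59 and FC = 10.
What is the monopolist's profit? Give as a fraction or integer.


MR = MC: 165 - 10Q = 59
Q* = 53/5
P* = 165 - 5*53/5 = 112
Profit = (P* - MC)*Q* - FC
= (112 - 59)*53/5 - 10
= 53*53/5 - 10
= 2809/5 - 10 = 2759/5

2759/5


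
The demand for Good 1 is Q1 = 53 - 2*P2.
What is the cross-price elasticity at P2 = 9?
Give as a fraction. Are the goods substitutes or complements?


dQ1/dP2 = -2
At P2 = 9: Q1 = 53 - 2*9 = 35
Exy = (dQ1/dP2)(P2/Q1) = -2 * 9 / 35 = -18/35
Since Exy < 0, the goods are complements.

-18/35 (complements)


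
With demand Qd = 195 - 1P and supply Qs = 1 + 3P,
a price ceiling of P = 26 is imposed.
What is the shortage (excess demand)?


At P = 26:
Qd = 195 - 1*26 = 169
Qs = 1 + 3*26 = 79
Shortage = Qd - Qs = 169 - 79 = 90

90


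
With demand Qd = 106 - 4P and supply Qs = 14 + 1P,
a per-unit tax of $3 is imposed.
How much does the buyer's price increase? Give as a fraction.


With a per-unit tax, the buyer's price increase depends on relative slopes.
Supply slope: d = 1, Demand slope: b = 4
Buyer's price increase = d * tax / (b + d)
= 1 * 3 / (4 + 1)
= 3 / 5 = 3/5

3/5


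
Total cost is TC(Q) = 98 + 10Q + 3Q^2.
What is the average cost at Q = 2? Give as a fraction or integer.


TC(2) = 98 + 10*2 + 3*2^2
TC(2) = 98 + 20 + 12 = 130
AC = TC/Q = 130/2 = 65

65


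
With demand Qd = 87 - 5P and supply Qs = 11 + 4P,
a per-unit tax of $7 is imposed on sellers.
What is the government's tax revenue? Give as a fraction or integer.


With tax on sellers, new supply: Qs' = 11 + 4(P - 7)
= 4P - 17
New equilibrium quantity:
Q_new = 263/9
Tax revenue = tax * Q_new = 7 * 263/9 = 1841/9

1841/9


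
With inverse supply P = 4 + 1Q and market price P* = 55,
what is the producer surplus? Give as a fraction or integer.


Minimum supply price (at Q=0): P_min = 4
Quantity supplied at P* = 55:
Q* = (55 - 4)/1 = 51
PS = (1/2) * Q* * (P* - P_min)
PS = (1/2) * 51 * (55 - 4)
PS = (1/2) * 51 * 51 = 2601/2

2601/2


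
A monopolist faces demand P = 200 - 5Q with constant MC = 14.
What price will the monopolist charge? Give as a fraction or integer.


MR = 200 - 10Q
Set MR = MC: 200 - 10Q = 14
Q* = 93/5
Substitute into demand:
P* = 200 - 5*93/5 = 107

107


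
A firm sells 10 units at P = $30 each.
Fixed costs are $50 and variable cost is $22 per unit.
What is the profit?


Total Revenue = P * Q = 30 * 10 = $300
Total Cost = FC + VC*Q = 50 + 22*10 = $270
Profit = TR - TC = 300 - 270 = $30

$30


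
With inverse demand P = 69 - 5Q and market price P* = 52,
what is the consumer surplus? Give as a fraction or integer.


Maximum willingness to pay (at Q=0): P_max = 69
Quantity demanded at P* = 52:
Q* = (69 - 52)/5 = 17/5
CS = (1/2) * Q* * (P_max - P*)
CS = (1/2) * 17/5 * (69 - 52)
CS = (1/2) * 17/5 * 17 = 289/10

289/10


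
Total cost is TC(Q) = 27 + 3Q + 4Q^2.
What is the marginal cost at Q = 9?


MC = dTC/dQ = 3 + 2*4*Q
At Q = 9:
MC = 3 + 8*9
MC = 3 + 72 = 75

75


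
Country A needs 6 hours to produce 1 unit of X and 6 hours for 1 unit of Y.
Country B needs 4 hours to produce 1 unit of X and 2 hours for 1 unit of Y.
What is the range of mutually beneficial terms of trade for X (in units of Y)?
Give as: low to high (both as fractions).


Opportunity cost of X for Country A = hours_X / hours_Y = 6/6 = 1 units of Y
Opportunity cost of X for Country B = hours_X / hours_Y = 4/2 = 2 units of Y
Terms of trade must be between the two opportunity costs.
Range: 1 to 2

1 to 2


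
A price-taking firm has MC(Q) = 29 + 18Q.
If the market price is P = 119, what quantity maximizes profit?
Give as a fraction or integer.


In perfect competition, profit is maximized where P = MC.
119 = 29 + 18Q
90 = 18Q
Q* = 90/18 = 5

5


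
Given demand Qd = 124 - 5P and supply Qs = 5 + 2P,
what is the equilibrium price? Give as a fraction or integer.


At equilibrium, Qd = Qs.
124 - 5P = 5 + 2P
124 - 5 = 5P + 2P
119 = 7P
P* = 119/7 = 17

17


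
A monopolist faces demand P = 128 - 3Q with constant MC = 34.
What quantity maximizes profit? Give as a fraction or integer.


TR = P*Q = (128 - 3Q)Q = 128Q - 3Q^2
MR = dTR/dQ = 128 - 6Q
Set MR = MC:
128 - 6Q = 34
94 = 6Q
Q* = 94/6 = 47/3

47/3


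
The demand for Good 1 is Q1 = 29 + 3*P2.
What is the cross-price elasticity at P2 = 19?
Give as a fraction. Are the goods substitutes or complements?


dQ1/dP2 = 3
At P2 = 19: Q1 = 29 + 3*19 = 86
Exy = (dQ1/dP2)(P2/Q1) = 3 * 19 / 86 = 57/86
Since Exy > 0, the goods are substitutes.

57/86 (substitutes)


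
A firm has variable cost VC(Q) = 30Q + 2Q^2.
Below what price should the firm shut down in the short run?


AVC(Q) = VC(Q)/Q = 30 + 2Q
AVC is increasing in Q, so minimum AVC is at Q -> 0+.
Min AVC = 30
The firm should shut down if P < 30.

30


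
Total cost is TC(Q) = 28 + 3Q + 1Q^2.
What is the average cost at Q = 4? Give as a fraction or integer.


TC(4) = 28 + 3*4 + 1*4^2
TC(4) = 28 + 12 + 16 = 56
AC = TC/Q = 56/4 = 14

14


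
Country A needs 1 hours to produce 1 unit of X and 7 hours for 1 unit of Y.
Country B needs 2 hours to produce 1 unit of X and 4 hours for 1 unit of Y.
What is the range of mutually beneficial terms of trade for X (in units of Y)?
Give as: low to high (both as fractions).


Opportunity cost of X for Country A = hours_X / hours_Y = 1/7 = 1/7 units of Y
Opportunity cost of X for Country B = hours_X / hours_Y = 2/4 = 1/2 units of Y
Terms of trade must be between the two opportunity costs.
Range: 1/7 to 1/2

1/7 to 1/2


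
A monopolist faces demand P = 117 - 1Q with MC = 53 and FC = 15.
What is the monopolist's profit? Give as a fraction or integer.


MR = MC: 117 - 2Q = 53
Q* = 32
P* = 117 - 1*32 = 85
Profit = (P* - MC)*Q* - FC
= (85 - 53)*32 - 15
= 32*32 - 15
= 1024 - 15 = 1009

1009


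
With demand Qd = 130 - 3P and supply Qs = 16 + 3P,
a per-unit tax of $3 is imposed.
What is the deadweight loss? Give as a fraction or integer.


Pre-tax equilibrium quantity: Q* = 73
Post-tax equilibrium quantity: Q_tax = 137/2
Reduction in quantity: Q* - Q_tax = 9/2
DWL = (1/2) * tax * (Q* - Q_tax)
DWL = (1/2) * 3 * 9/2 = 27/4

27/4


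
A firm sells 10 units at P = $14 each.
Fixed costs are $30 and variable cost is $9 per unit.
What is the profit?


Total Revenue = P * Q = 14 * 10 = $140
Total Cost = FC + VC*Q = 30 + 9*10 = $120
Profit = TR - TC = 140 - 120 = $20

$20


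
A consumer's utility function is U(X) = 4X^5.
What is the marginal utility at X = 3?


MU = dU/dX = 4*5*X^(5-1)
MU = 20*X^4
At X = 3:
MU = 20 * 3^4
MU = 20 * 81 = 1620

1620


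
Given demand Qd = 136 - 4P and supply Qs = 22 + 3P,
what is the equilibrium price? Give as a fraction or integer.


At equilibrium, Qd = Qs.
136 - 4P = 22 + 3P
136 - 22 = 4P + 3P
114 = 7P
P* = 114/7 = 114/7

114/7


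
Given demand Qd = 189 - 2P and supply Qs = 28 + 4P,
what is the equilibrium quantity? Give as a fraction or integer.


First find equilibrium price:
189 - 2P = 28 + 4P
P* = 161/6 = 161/6
Then substitute into demand:
Q* = 189 - 2 * 161/6 = 406/3

406/3


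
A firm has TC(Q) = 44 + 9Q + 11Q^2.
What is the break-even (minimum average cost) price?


AC(Q) = 44/Q + 9 + 11Q
To minimize: dAC/dQ = -44/Q^2 + 11 = 0
Q^2 = 44/11 = 4
Q* = 2
Min AC = 44/2 + 9 + 11*2
Min AC = 22 + 9 + 22 = 53

53


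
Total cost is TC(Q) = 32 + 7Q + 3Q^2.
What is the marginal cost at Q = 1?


MC = dTC/dQ = 7 + 2*3*Q
At Q = 1:
MC = 7 + 6*1
MC = 7 + 6 = 13

13


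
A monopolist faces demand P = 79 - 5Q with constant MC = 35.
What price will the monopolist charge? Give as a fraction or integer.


MR = 79 - 10Q
Set MR = MC: 79 - 10Q = 35
Q* = 22/5
Substitute into demand:
P* = 79 - 5*22/5 = 57

57


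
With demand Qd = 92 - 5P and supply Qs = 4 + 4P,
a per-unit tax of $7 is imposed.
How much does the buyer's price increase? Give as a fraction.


With a per-unit tax, the buyer's price increase depends on relative slopes.
Supply slope: d = 4, Demand slope: b = 5
Buyer's price increase = d * tax / (b + d)
= 4 * 7 / (5 + 4)
= 28 / 9 = 28/9

28/9


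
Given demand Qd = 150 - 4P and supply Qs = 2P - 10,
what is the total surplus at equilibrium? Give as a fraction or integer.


Find equilibrium: 150 - 4P = 2P - 10
150 + 10 = 6P
P* = 160/6 = 80/3
Q* = 2*80/3 - 10 = 130/3
Inverse demand: P = 75/2 - Q/4, so P_max = 75/2
Inverse supply: P = 5 + Q/2, so P_min = 5
CS = (1/2) * 130/3 * (75/2 - 80/3) = 4225/18
PS = (1/2) * 130/3 * (80/3 - 5) = 4225/9
TS = CS + PS = 4225/18 + 4225/9 = 4225/6

4225/6


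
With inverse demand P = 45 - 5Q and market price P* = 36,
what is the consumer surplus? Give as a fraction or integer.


Maximum willingness to pay (at Q=0): P_max = 45
Quantity demanded at P* = 36:
Q* = (45 - 36)/5 = 9/5
CS = (1/2) * Q* * (P_max - P*)
CS = (1/2) * 9/5 * (45 - 36)
CS = (1/2) * 9/5 * 9 = 81/10

81/10


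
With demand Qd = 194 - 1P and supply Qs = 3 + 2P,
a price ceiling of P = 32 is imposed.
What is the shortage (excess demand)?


At P = 32:
Qd = 194 - 1*32 = 162
Qs = 3 + 2*32 = 67
Shortage = Qd - Qs = 162 - 67 = 95

95


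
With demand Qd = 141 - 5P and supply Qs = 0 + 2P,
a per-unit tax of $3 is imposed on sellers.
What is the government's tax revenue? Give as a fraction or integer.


With tax on sellers, new supply: Qs' = 0 + 2(P - 3)
= 2P - 6
New equilibrium quantity:
Q_new = 36
Tax revenue = tax * Q_new = 3 * 36 = 108

108


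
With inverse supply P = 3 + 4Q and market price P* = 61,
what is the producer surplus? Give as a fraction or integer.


Minimum supply price (at Q=0): P_min = 3
Quantity supplied at P* = 61:
Q* = (61 - 3)/4 = 29/2
PS = (1/2) * Q* * (P* - P_min)
PS = (1/2) * 29/2 * (61 - 3)
PS = (1/2) * 29/2 * 58 = 841/2

841/2


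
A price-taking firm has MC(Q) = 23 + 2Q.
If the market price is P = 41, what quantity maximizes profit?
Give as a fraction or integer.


In perfect competition, profit is maximized where P = MC.
41 = 23 + 2Q
18 = 2Q
Q* = 18/2 = 9

9


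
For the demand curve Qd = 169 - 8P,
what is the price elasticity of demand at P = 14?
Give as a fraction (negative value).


dQ/dP = -8
At P = 14: Q = 169 - 8*14 = 57
E = (dQ/dP)(P/Q) = (-8)(14/57) = -112/57

-112/57


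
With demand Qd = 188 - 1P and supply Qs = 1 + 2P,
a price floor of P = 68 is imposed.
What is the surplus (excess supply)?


At P = 68:
Qd = 188 - 1*68 = 120
Qs = 1 + 2*68 = 137
Surplus = Qs - Qd = 137 - 120 = 17

17


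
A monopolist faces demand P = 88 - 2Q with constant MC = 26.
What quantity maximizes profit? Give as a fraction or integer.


TR = P*Q = (88 - 2Q)Q = 88Q - 2Q^2
MR = dTR/dQ = 88 - 4Q
Set MR = MC:
88 - 4Q = 26
62 = 4Q
Q* = 62/4 = 31/2

31/2


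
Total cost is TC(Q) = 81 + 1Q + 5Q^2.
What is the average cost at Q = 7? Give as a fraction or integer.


TC(7) = 81 + 1*7 + 5*7^2
TC(7) = 81 + 7 + 245 = 333
AC = TC/Q = 333/7 = 333/7

333/7


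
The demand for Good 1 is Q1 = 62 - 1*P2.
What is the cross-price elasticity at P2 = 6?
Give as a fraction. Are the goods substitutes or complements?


dQ1/dP2 = -1
At P2 = 6: Q1 = 62 - 1*6 = 56
Exy = (dQ1/dP2)(P2/Q1) = -1 * 6 / 56 = -3/28
Since Exy < 0, the goods are complements.

-3/28 (complements)


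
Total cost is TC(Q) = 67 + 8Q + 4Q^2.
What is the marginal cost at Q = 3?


MC = dTC/dQ = 8 + 2*4*Q
At Q = 3:
MC = 8 + 8*3
MC = 8 + 24 = 32

32


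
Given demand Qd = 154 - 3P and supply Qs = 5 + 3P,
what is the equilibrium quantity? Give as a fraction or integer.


First find equilibrium price:
154 - 3P = 5 + 3P
P* = 149/6 = 149/6
Then substitute into demand:
Q* = 154 - 3 * 149/6 = 159/2

159/2


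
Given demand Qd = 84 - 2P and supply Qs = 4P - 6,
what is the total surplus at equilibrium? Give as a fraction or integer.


Find equilibrium: 84 - 2P = 4P - 6
84 + 6 = 6P
P* = 90/6 = 15
Q* = 4*15 - 6 = 54
Inverse demand: P = 42 - Q/2, so P_max = 42
Inverse supply: P = 3/2 + Q/4, so P_min = 3/2
CS = (1/2) * 54 * (42 - 15) = 729
PS = (1/2) * 54 * (15 - 3/2) = 729/2
TS = CS + PS = 729 + 729/2 = 2187/2

2187/2


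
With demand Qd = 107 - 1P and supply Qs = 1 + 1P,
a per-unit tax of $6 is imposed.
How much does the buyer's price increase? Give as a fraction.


With a per-unit tax, the buyer's price increase depends on relative slopes.
Supply slope: d = 1, Demand slope: b = 1
Buyer's price increase = d * tax / (b + d)
= 1 * 6 / (1 + 1)
= 6 / 2 = 3

3


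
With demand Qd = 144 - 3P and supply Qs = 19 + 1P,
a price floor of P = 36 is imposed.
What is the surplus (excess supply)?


At P = 36:
Qd = 144 - 3*36 = 36
Qs = 19 + 1*36 = 55
Surplus = Qs - Qd = 55 - 36 = 19

19


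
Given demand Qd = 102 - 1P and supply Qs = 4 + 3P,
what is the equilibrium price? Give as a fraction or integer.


At equilibrium, Qd = Qs.
102 - 1P = 4 + 3P
102 - 4 = 1P + 3P
98 = 4P
P* = 98/4 = 49/2

49/2


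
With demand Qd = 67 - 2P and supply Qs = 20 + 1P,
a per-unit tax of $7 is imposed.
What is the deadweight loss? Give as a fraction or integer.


Pre-tax equilibrium quantity: Q* = 107/3
Post-tax equilibrium quantity: Q_tax = 31
Reduction in quantity: Q* - Q_tax = 14/3
DWL = (1/2) * tax * (Q* - Q_tax)
DWL = (1/2) * 7 * 14/3 = 49/3

49/3


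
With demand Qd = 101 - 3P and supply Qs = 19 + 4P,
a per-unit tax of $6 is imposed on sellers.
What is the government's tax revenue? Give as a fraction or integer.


With tax on sellers, new supply: Qs' = 19 + 4(P - 6)
= 4P - 5
New equilibrium quantity:
Q_new = 389/7
Tax revenue = tax * Q_new = 6 * 389/7 = 2334/7

2334/7


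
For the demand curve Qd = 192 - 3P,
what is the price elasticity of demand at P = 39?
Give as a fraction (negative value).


dQ/dP = -3
At P = 39: Q = 192 - 3*39 = 75
E = (dQ/dP)(P/Q) = (-3)(39/75) = -39/25

-39/25


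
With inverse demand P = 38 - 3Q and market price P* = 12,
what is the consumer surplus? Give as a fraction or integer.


Maximum willingness to pay (at Q=0): P_max = 38
Quantity demanded at P* = 12:
Q* = (38 - 12)/3 = 26/3
CS = (1/2) * Q* * (P_max - P*)
CS = (1/2) * 26/3 * (38 - 12)
CS = (1/2) * 26/3 * 26 = 338/3

338/3


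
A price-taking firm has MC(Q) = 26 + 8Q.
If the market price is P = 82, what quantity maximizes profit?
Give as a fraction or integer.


In perfect competition, profit is maximized where P = MC.
82 = 26 + 8Q
56 = 8Q
Q* = 56/8 = 7

7


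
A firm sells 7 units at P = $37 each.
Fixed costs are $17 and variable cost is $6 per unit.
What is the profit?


Total Revenue = P * Q = 37 * 7 = $259
Total Cost = FC + VC*Q = 17 + 6*7 = $59
Profit = TR - TC = 259 - 59 = $200

$200


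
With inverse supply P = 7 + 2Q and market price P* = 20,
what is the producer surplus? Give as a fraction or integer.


Minimum supply price (at Q=0): P_min = 7
Quantity supplied at P* = 20:
Q* = (20 - 7)/2 = 13/2
PS = (1/2) * Q* * (P* - P_min)
PS = (1/2) * 13/2 * (20 - 7)
PS = (1/2) * 13/2 * 13 = 169/4

169/4


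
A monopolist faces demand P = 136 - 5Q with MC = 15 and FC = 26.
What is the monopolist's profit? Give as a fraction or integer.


MR = MC: 136 - 10Q = 15
Q* = 121/10
P* = 136 - 5*121/10 = 151/2
Profit = (P* - MC)*Q* - FC
= (151/2 - 15)*121/10 - 26
= 121/2*121/10 - 26
= 14641/20 - 26 = 14121/20

14121/20


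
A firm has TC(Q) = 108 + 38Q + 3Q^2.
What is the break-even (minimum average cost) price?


AC(Q) = 108/Q + 38 + 3Q
To minimize: dAC/dQ = -108/Q^2 + 3 = 0
Q^2 = 108/3 = 36
Q* = 6
Min AC = 108/6 + 38 + 3*6
Min AC = 18 + 38 + 18 = 74

74


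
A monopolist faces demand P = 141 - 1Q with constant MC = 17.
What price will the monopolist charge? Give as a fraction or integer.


MR = 141 - 2Q
Set MR = MC: 141 - 2Q = 17
Q* = 62
Substitute into demand:
P* = 141 - 1*62 = 79

79


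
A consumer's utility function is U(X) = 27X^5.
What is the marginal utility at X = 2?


MU = dU/dX = 27*5*X^(5-1)
MU = 135*X^4
At X = 2:
MU = 135 * 2^4
MU = 135 * 16 = 2160

2160


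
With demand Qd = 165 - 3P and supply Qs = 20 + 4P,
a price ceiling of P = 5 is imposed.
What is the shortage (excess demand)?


At P = 5:
Qd = 165 - 3*5 = 150
Qs = 20 + 4*5 = 40
Shortage = Qd - Qs = 150 - 40 = 110

110


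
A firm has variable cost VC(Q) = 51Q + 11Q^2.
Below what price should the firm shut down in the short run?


AVC(Q) = VC(Q)/Q = 51 + 11Q
AVC is increasing in Q, so minimum AVC is at Q -> 0+.
Min AVC = 51
The firm should shut down if P < 51.

51


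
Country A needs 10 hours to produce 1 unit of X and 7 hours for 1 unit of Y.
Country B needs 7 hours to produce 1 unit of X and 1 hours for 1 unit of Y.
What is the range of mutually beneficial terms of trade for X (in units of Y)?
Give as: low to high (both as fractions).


Opportunity cost of X for Country A = hours_X / hours_Y = 10/7 = 10/7 units of Y
Opportunity cost of X for Country B = hours_X / hours_Y = 7/1 = 7 units of Y
Terms of trade must be between the two opportunity costs.
Range: 10/7 to 7

10/7 to 7


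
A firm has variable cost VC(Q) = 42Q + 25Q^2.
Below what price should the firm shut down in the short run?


AVC(Q) = VC(Q)/Q = 42 + 25Q
AVC is increasing in Q, so minimum AVC is at Q -> 0+.
Min AVC = 42
The firm should shut down if P < 42.

42


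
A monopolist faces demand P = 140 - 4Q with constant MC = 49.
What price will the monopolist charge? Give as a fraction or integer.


MR = 140 - 8Q
Set MR = MC: 140 - 8Q = 49
Q* = 91/8
Substitute into demand:
P* = 140 - 4*91/8 = 189/2

189/2


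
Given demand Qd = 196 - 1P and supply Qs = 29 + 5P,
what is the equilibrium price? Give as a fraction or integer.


At equilibrium, Qd = Qs.
196 - 1P = 29 + 5P
196 - 29 = 1P + 5P
167 = 6P
P* = 167/6 = 167/6

167/6


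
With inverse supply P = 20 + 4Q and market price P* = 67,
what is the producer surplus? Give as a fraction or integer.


Minimum supply price (at Q=0): P_min = 20
Quantity supplied at P* = 67:
Q* = (67 - 20)/4 = 47/4
PS = (1/2) * Q* * (P* - P_min)
PS = (1/2) * 47/4 * (67 - 20)
PS = (1/2) * 47/4 * 47 = 2209/8

2209/8


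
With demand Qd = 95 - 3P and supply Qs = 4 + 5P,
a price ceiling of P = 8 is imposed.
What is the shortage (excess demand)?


At P = 8:
Qd = 95 - 3*8 = 71
Qs = 4 + 5*8 = 44
Shortage = Qd - Qs = 71 - 44 = 27

27


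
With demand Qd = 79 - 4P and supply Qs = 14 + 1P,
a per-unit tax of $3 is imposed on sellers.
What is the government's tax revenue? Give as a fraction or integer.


With tax on sellers, new supply: Qs' = 14 + 1(P - 3)
= 11 + 1P
New equilibrium quantity:
Q_new = 123/5
Tax revenue = tax * Q_new = 3 * 123/5 = 369/5

369/5


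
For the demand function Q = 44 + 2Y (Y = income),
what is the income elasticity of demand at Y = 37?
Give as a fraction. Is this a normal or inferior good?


dQ/dY = 2
At Y = 37: Q = 44 + 2*37 = 118
Ey = (dQ/dY)(Y/Q) = 2 * 37 / 118 = 37/59
Since Ey > 0, this is a normal good.

37/59 (normal good)


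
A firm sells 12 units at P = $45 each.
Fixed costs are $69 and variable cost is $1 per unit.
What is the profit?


Total Revenue = P * Q = 45 * 12 = $540
Total Cost = FC + VC*Q = 69 + 1*12 = $81
Profit = TR - TC = 540 - 81 = $459

$459


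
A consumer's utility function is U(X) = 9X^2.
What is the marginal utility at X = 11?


MU = dU/dX = 9*2*X^(2-1)
MU = 18*X^1
At X = 11:
MU = 18 * 11^1
MU = 18 * 11 = 198

198


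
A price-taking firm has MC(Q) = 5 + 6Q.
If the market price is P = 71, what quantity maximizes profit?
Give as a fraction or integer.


In perfect competition, profit is maximized where P = MC.
71 = 5 + 6Q
66 = 6Q
Q* = 66/6 = 11

11


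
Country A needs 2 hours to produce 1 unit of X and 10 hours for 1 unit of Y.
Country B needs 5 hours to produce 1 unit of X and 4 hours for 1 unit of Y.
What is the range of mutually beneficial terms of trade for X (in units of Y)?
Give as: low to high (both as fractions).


Opportunity cost of X for Country A = hours_X / hours_Y = 2/10 = 1/5 units of Y
Opportunity cost of X for Country B = hours_X / hours_Y = 5/4 = 5/4 units of Y
Terms of trade must be between the two opportunity costs.
Range: 1/5 to 5/4

1/5 to 5/4


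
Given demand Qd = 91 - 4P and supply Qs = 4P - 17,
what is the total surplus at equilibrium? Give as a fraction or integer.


Find equilibrium: 91 - 4P = 4P - 17
91 + 17 = 8P
P* = 108/8 = 27/2
Q* = 4*27/2 - 17 = 37
Inverse demand: P = 91/4 - Q/4, so P_max = 91/4
Inverse supply: P = 17/4 + Q/4, so P_min = 17/4
CS = (1/2) * 37 * (91/4 - 27/2) = 1369/8
PS = (1/2) * 37 * (27/2 - 17/4) = 1369/8
TS = CS + PS = 1369/8 + 1369/8 = 1369/4

1369/4


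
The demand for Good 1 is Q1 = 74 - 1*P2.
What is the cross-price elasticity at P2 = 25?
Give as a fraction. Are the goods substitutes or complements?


dQ1/dP2 = -1
At P2 = 25: Q1 = 74 - 1*25 = 49
Exy = (dQ1/dP2)(P2/Q1) = -1 * 25 / 49 = -25/49
Since Exy < 0, the goods are complements.

-25/49 (complements)


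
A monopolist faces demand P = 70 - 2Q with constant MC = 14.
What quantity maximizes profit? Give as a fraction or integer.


TR = P*Q = (70 - 2Q)Q = 70Q - 2Q^2
MR = dTR/dQ = 70 - 4Q
Set MR = MC:
70 - 4Q = 14
56 = 4Q
Q* = 56/4 = 14

14


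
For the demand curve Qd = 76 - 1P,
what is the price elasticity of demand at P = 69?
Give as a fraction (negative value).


dQ/dP = -1
At P = 69: Q = 76 - 1*69 = 7
E = (dQ/dP)(P/Q) = (-1)(69/7) = -69/7

-69/7


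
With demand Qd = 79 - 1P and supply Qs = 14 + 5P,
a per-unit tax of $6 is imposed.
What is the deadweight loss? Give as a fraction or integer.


Pre-tax equilibrium quantity: Q* = 409/6
Post-tax equilibrium quantity: Q_tax = 379/6
Reduction in quantity: Q* - Q_tax = 5
DWL = (1/2) * tax * (Q* - Q_tax)
DWL = (1/2) * 6 * 5 = 15

15


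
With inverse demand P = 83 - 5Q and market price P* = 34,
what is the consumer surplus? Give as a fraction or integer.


Maximum willingness to pay (at Q=0): P_max = 83
Quantity demanded at P* = 34:
Q* = (83 - 34)/5 = 49/5
CS = (1/2) * Q* * (P_max - P*)
CS = (1/2) * 49/5 * (83 - 34)
CS = (1/2) * 49/5 * 49 = 2401/10

2401/10


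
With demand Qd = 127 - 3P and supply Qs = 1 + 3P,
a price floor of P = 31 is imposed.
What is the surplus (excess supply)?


At P = 31:
Qd = 127 - 3*31 = 34
Qs = 1 + 3*31 = 94
Surplus = Qs - Qd = 94 - 34 = 60

60


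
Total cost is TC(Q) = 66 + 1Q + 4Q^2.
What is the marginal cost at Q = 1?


MC = dTC/dQ = 1 + 2*4*Q
At Q = 1:
MC = 1 + 8*1
MC = 1 + 8 = 9

9


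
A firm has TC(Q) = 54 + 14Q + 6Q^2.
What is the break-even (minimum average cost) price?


AC(Q) = 54/Q + 14 + 6Q
To minimize: dAC/dQ = -54/Q^2 + 6 = 0
Q^2 = 54/6 = 9
Q* = 3
Min AC = 54/3 + 14 + 6*3
Min AC = 18 + 14 + 18 = 50

50


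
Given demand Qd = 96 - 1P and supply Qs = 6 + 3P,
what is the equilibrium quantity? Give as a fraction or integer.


First find equilibrium price:
96 - 1P = 6 + 3P
P* = 90/4 = 45/2
Then substitute into demand:
Q* = 96 - 1 * 45/2 = 147/2

147/2


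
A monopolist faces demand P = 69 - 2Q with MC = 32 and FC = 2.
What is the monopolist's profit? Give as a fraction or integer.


MR = MC: 69 - 4Q = 32
Q* = 37/4
P* = 69 - 2*37/4 = 101/2
Profit = (P* - MC)*Q* - FC
= (101/2 - 32)*37/4 - 2
= 37/2*37/4 - 2
= 1369/8 - 2 = 1353/8

1353/8


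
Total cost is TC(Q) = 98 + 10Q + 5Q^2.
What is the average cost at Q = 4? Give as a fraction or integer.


TC(4) = 98 + 10*4 + 5*4^2
TC(4) = 98 + 40 + 80 = 218
AC = TC/Q = 218/4 = 109/2

109/2


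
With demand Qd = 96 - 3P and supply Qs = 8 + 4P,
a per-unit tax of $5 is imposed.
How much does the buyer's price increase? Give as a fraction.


With a per-unit tax, the buyer's price increase depends on relative slopes.
Supply slope: d = 4, Demand slope: b = 3
Buyer's price increase = d * tax / (b + d)
= 4 * 5 / (3 + 4)
= 20 / 7 = 20/7

20/7


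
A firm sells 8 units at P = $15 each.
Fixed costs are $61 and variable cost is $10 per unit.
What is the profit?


Total Revenue = P * Q = 15 * 8 = $120
Total Cost = FC + VC*Q = 61 + 10*8 = $141
Profit = TR - TC = 120 - 141 = $-21

$-21


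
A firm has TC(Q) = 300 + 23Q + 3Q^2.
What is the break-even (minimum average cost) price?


AC(Q) = 300/Q + 23 + 3Q
To minimize: dAC/dQ = -300/Q^2 + 3 = 0
Q^2 = 300/3 = 100
Q* = 10
Min AC = 300/10 + 23 + 3*10
Min AC = 30 + 23 + 30 = 83

83


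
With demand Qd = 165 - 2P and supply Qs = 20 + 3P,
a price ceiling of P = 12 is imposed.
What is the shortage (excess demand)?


At P = 12:
Qd = 165 - 2*12 = 141
Qs = 20 + 3*12 = 56
Shortage = Qd - Qs = 141 - 56 = 85

85


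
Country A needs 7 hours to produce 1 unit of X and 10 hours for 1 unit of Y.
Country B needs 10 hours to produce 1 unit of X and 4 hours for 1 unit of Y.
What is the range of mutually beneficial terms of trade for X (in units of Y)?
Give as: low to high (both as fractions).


Opportunity cost of X for Country A = hours_X / hours_Y = 7/10 = 7/10 units of Y
Opportunity cost of X for Country B = hours_X / hours_Y = 10/4 = 5/2 units of Y
Terms of trade must be between the two opportunity costs.
Range: 7/10 to 5/2

7/10 to 5/2


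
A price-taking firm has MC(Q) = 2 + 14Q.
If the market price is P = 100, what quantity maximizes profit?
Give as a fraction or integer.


In perfect competition, profit is maximized where P = MC.
100 = 2 + 14Q
98 = 14Q
Q* = 98/14 = 7

7


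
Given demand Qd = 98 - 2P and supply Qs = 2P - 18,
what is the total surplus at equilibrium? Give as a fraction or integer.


Find equilibrium: 98 - 2P = 2P - 18
98 + 18 = 4P
P* = 116/4 = 29
Q* = 2*29 - 18 = 40
Inverse demand: P = 49 - Q/2, so P_max = 49
Inverse supply: P = 9 + Q/2, so P_min = 9
CS = (1/2) * 40 * (49 - 29) = 400
PS = (1/2) * 40 * (29 - 9) = 400
TS = CS + PS = 400 + 400 = 800

800


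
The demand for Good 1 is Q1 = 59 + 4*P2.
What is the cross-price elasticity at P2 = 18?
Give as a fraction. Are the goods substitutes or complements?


dQ1/dP2 = 4
At P2 = 18: Q1 = 59 + 4*18 = 131
Exy = (dQ1/dP2)(P2/Q1) = 4 * 18 / 131 = 72/131
Since Exy > 0, the goods are substitutes.

72/131 (substitutes)


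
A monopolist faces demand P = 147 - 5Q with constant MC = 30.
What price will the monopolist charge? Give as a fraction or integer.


MR = 147 - 10Q
Set MR = MC: 147 - 10Q = 30
Q* = 117/10
Substitute into demand:
P* = 147 - 5*117/10 = 177/2

177/2


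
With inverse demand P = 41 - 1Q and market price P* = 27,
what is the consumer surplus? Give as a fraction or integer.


Maximum willingness to pay (at Q=0): P_max = 41
Quantity demanded at P* = 27:
Q* = (41 - 27)/1 = 14
CS = (1/2) * Q* * (P_max - P*)
CS = (1/2) * 14 * (41 - 27)
CS = (1/2) * 14 * 14 = 98

98


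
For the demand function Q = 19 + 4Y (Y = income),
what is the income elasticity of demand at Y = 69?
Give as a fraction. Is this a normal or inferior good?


dQ/dY = 4
At Y = 69: Q = 19 + 4*69 = 295
Ey = (dQ/dY)(Y/Q) = 4 * 69 / 295 = 276/295
Since Ey > 0, this is a normal good.

276/295 (normal good)


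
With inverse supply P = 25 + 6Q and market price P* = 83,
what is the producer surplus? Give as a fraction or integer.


Minimum supply price (at Q=0): P_min = 25
Quantity supplied at P* = 83:
Q* = (83 - 25)/6 = 29/3
PS = (1/2) * Q* * (P* - P_min)
PS = (1/2) * 29/3 * (83 - 25)
PS = (1/2) * 29/3 * 58 = 841/3

841/3


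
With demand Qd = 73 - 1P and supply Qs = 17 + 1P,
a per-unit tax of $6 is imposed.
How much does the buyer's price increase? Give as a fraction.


With a per-unit tax, the buyer's price increase depends on relative slopes.
Supply slope: d = 1, Demand slope: b = 1
Buyer's price increase = d * tax / (b + d)
= 1 * 6 / (1 + 1)
= 6 / 2 = 3

3


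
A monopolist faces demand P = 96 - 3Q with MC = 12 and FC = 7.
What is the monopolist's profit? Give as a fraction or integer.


MR = MC: 96 - 6Q = 12
Q* = 14
P* = 96 - 3*14 = 54
Profit = (P* - MC)*Q* - FC
= (54 - 12)*14 - 7
= 42*14 - 7
= 588 - 7 = 581

581


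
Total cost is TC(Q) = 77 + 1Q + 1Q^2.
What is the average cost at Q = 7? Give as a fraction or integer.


TC(7) = 77 + 1*7 + 1*7^2
TC(7) = 77 + 7 + 49 = 133
AC = TC/Q = 133/7 = 19

19


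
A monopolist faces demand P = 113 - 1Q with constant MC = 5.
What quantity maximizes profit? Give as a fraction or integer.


TR = P*Q = (113 - 1Q)Q = 113Q - 1Q^2
MR = dTR/dQ = 113 - 2Q
Set MR = MC:
113 - 2Q = 5
108 = 2Q
Q* = 108/2 = 54

54


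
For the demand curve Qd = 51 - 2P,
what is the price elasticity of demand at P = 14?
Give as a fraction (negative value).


dQ/dP = -2
At P = 14: Q = 51 - 2*14 = 23
E = (dQ/dP)(P/Q) = (-2)(14/23) = -28/23

-28/23


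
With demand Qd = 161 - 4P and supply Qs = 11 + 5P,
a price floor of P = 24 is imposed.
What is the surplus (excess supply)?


At P = 24:
Qd = 161 - 4*24 = 65
Qs = 11 + 5*24 = 131
Surplus = Qs - Qd = 131 - 65 = 66

66


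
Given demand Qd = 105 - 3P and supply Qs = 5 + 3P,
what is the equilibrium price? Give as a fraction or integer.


At equilibrium, Qd = Qs.
105 - 3P = 5 + 3P
105 - 5 = 3P + 3P
100 = 6P
P* = 100/6 = 50/3

50/3


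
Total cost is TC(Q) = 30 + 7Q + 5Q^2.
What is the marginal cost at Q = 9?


MC = dTC/dQ = 7 + 2*5*Q
At Q = 9:
MC = 7 + 10*9
MC = 7 + 90 = 97

97


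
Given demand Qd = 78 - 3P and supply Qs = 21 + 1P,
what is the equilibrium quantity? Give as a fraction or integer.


First find equilibrium price:
78 - 3P = 21 + 1P
P* = 57/4 = 57/4
Then substitute into demand:
Q* = 78 - 3 * 57/4 = 141/4

141/4


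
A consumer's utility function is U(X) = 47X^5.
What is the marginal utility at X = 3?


MU = dU/dX = 47*5*X^(5-1)
MU = 235*X^4
At X = 3:
MU = 235 * 3^4
MU = 235 * 81 = 19035

19035


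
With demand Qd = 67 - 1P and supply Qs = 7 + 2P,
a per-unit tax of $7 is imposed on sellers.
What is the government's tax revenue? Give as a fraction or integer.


With tax on sellers, new supply: Qs' = 7 + 2(P - 7)
= 2P - 7
New equilibrium quantity:
Q_new = 127/3
Tax revenue = tax * Q_new = 7 * 127/3 = 889/3

889/3


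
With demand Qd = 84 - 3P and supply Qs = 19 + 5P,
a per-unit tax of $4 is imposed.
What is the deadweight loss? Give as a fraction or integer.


Pre-tax equilibrium quantity: Q* = 477/8
Post-tax equilibrium quantity: Q_tax = 417/8
Reduction in quantity: Q* - Q_tax = 15/2
DWL = (1/2) * tax * (Q* - Q_tax)
DWL = (1/2) * 4 * 15/2 = 15

15


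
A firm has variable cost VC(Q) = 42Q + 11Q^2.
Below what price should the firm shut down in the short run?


AVC(Q) = VC(Q)/Q = 42 + 11Q
AVC is increasing in Q, so minimum AVC is at Q -> 0+.
Min AVC = 42
The firm should shut down if P < 42.

42


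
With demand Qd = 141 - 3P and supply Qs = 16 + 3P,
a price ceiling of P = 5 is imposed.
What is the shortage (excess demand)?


At P = 5:
Qd = 141 - 3*5 = 126
Qs = 16 + 3*5 = 31
Shortage = Qd - Qs = 126 - 31 = 95

95


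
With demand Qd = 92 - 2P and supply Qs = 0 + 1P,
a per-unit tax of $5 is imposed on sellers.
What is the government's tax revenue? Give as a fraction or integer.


With tax on sellers, new supply: Qs' = 0 + 1(P - 5)
= 1P - 5
New equilibrium quantity:
Q_new = 82/3
Tax revenue = tax * Q_new = 5 * 82/3 = 410/3

410/3
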